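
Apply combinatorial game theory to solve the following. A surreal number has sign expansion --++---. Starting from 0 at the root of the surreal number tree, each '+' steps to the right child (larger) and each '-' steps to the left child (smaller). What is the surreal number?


Sign expansion: --++---
Rule: track bounds (lo, hi), initially (-inf, +inf). On '+', the current value becomes lo and we move to the simplest number in (value, hi): value + 1 if hi = +inf, otherwise the midpoint (value + hi)/2. On '-', the current value becomes hi and we move to value - 1 if lo = -inf, otherwise the midpoint (lo + value)/2.
Start at 0.
Step 1: sign = -, move left. Bounds: (-inf, 0). Value = -1
Step 2: sign = -, move left. Bounds: (-inf, -1). Value = -2
Step 3: sign = +, move right. Bounds: (-2, -1). Value = -3/2
Step 4: sign = +, move right. Bounds: (-3/2, -1). Value = -5/4
Step 5: sign = -, move left. Bounds: (-3/2, -5/4). Value = -11/8
Step 6: sign = -, move left. Bounds: (-3/2, -11/8). Value = -23/16
Step 7: sign = -, move left. Bounds: (-3/2, -23/16). Value = -47/32
The surreal number with sign expansion --++--- is -47/32.

-47/32


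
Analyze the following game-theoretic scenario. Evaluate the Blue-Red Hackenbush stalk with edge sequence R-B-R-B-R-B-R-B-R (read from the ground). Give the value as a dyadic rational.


Edges (from ground): R-B-R-B-R-B-R-B-R
By Berlekamp's sign-expansion rule, a Blue-Red Hackenbush stalk has the value of the surreal number whose sign sequence is the edge sequence with B -> + and R -> -.
Sign sequence: -+-+-+-+-
Trace the sign expansion in the surreal number tree, starting from 0:
Edge 1: R (sign -) -> bounds (-inf, 0), value = -1
Edge 2: B (sign +) -> bounds (-1, 0), value = -1/2
Edge 3: R (sign -) -> bounds (-1, -1/2), value = -3/4
Edge 4: B (sign +) -> bounds (-3/4, -1/2), value = -5/8
Edge 5: R (sign -) -> bounds (-3/4, -5/8), value = -11/16
Edge 6: B (sign +) -> bounds (-11/16, -5/8), value = -21/32
Edge 7: R (sign -) -> bounds (-11/16, -21/32), value = -43/64
Edge 8: B (sign +) -> bounds (-43/64, -21/32), value = -85/128
Edge 9: R (sign -) -> bounds (-43/64, -85/128), value = -171/256
Game value = -171/256

-171/256


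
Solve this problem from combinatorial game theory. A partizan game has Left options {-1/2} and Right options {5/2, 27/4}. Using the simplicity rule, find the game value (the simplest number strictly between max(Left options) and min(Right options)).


Left options: {-1/2}, max = -1/2
Right options: {5/2, 27/4}, min = 5/2
All options are numbers and max(Left) < min(Right), so by the simplicity theorem the value is the simplest (earliest-born) number strictly between -1/2 and 5/2.
Integers 0 through 2 all lie strictly between -1/2 and 5/2.
Among integers, the simplest (lowest birthday = smallest |n|; 0 is born on day 0, +-n on day n) is 0.
No non-integer in the interval can be simpler: if x is a non-integer in the interval, then floor(x) or ceil(x) also lies in the interval (the interval contains an integer), and both are proper prefixes of x's sign expansion, i.e. born earlier. So the game value is 0.
Game value = 0

0


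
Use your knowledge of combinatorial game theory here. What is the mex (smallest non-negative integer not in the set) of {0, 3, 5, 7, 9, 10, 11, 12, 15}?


Set = {0, 3, 5, 7, 9, 10, 11, 12, 15}
0 is in the set.
1 is NOT in the set. This is the mex.
mex = 1

1


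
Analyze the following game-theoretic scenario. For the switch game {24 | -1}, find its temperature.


The game is {24 | -1}, a switch {a | b} with numbers a > b.
Cooling {a | b} by t gives {a - t | b + t}, which stops being hot when a - t = b + t, i.e. at t = (a - b)/2. So the temperature of a switch is (a - b)/2.
Temperature = (Left option - Right option) / 2
= (24 - (-1)) / 2
= 25 / 2
= 25/2

25/2


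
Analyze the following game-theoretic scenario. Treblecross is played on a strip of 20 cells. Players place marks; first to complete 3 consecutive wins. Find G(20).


Treblecross: place X on empty cells; 3-in-a-row wins.
Playing within two cells of an existing X lets the opponent win at once, so sensible play treats the cells i-2..i+2 around each X as dead. The player left with no safe cell loses, so this is a normal-play take-away game on strips of safe cells.
Placing X at cell i (0-indexed) of a strip of k safe cells leaves independent strips of sizes max(0, i-2) and max(0, k-i-3). Hence G(k) = mex{ G(max(0,i-2)) XOR G(max(0,k-i-3)) : 0 <= i < k }, with G(0) = 0.
G(1): splits (0,0):0^0=0 -> mex({0}) = 1
G(2): splits (0,0):0^0=0 -> mex({0}) = 1
G(3): splits (0,0):0^0=0 -> mex({0}) = 1
G(4): splits (0,1):0^1=1 (0,0):0^0=0 -> mex({0, 1}) = 2
G(5): splits (0,2):0^1=1 (0,1):0^1=1 (0,0):0^0=0 -> mex({0, 1}) = 2
G(6) = mex({1}) = 0
G(7) = mex({0, 1, 2}) = 3
G(8) = mex({0, 1, 2}) = 3
G(9) = mex({0, 2}) = 1
G(10) = mex({0, 2, 3}) = 1
G(11) = mex({0, 3}) = 1
G(12) = mex({1, 3}) = 0
G(13) = mex({0, 1, 2, 3}) = 4
G(14) = mex({0, 1, 2}) = 3
G(15) = mex({0, 1, 2}) = 3
G(16) = mex({0, 1, 2, 4}) = 3
G(17) = mex({0, 1, 3, 4}) = 2
G(18) = mex({0, 1, 3, 4}) = 2
G(19) = mex({0, 1, 3, 5}) = 2
G(20) = mex({0, 1, 2, 3, 5}) = 4
Therefore G(20) = 4.

4


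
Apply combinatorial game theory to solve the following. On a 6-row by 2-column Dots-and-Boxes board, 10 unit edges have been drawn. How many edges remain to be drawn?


Grid: 6 x 2 boxes, i.e. 7 rows and 3 columns of dots.
Horizontal edges: (rows + 1) * cols = 7 * 2 = 14
Vertical edges: rows * (cols + 1) = 6 * 3 = 18
Total edges: 14 + 18 = 32
Edges drawn: 10
Remaining: 32 - 10 = 22

22


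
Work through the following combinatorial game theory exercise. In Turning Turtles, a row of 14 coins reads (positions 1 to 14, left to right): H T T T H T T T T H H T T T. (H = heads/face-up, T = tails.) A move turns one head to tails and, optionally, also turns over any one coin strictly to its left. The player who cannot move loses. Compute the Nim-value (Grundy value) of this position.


Coins: H T T T H T T T T H H T T T
Key fact: a single head at position k behaves exactly like a Nim heap of size k (turning it to T and optionally flipping a coin at j < k corresponds to moving the heap from k to j, or to 0), and heads combine as a disjunctive sum (two heads at the same place would cancel, matching j XOR j = 0). So the Nim-value is the XOR of the 1-indexed positions of the heads.
Face-up positions (1-indexed): [1, 5, 10, 11]
XOR 0 with 1: 0 XOR 1 = 1
XOR 1 with 5: 1 XOR 5 = 4
XOR 4 with 10: 4 XOR 10 = 14
XOR 14 with 11: 14 XOR 11 = 5
Nim-value = 5

5


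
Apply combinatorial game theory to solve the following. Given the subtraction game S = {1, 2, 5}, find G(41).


The subtraction set is S = {1, 2, 5}.
G(k) = mex{ G(k - s) : s in S, s <= k }. We compute iteratively: G(0) = 0.
G(1) = mex({0}) = 1
G(2) = mex({0, 1}) = 2
G(3) = mex({1, 2}) = 0
G(4) = mex({0, 2}) = 1
G(5) = mex({0, 1}) = 2
G(6) = mex({1, 2}) = 0
G(7) = mex({0, 2}) = 1
Observe that G(3)..G(7) = 0, 1, 2, 0, 1 repeats G(0)..G(4) = 0, 1, 2, 0, 1.
For k >= max(S) = 5, G(k) is determined by the previous 5 values G(k-5)..G(k-1); a window of 5 consecutive values has recurred shifted by 3, so by induction G(k + 3) = G(k) for all k >= 0: the sequence is periodic from the start with period 3.
One period: G(0..2) = 0, 1, 2.
41 mod 3 = 2, so G(41) = G(2) = 2.

2


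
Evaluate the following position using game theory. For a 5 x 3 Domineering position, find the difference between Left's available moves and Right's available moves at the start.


Board is 5 x 3 (rows x cols).
Left (vertical) placements: (rows-1) * cols = 4 * 3 = 12
Right (horizontal) placements: rows * (cols-1) = 5 * 2 = 10
Advantage = Left - Right = 12 - 10 = 2

2


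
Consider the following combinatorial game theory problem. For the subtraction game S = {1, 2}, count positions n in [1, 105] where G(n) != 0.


Subtraction set S = {1, 2}, so G(n) = n mod 3.
G(n) = 0 when n is a multiple of 3.
Multiples of 3 in [1, 105]: 35
N-positions (nonzero Grundy) = 105 - 35 = 70

70


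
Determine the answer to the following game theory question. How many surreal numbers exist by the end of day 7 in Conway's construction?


Day 0: {|} = 0 is born. Count = 1.
Day n: the number of surreal numbers born by day n is 2^(n+1) - 1.
By day 0: 2^1 - 1 = 1
By day 1: 2^2 - 1 = 3
By day 2: 2^3 - 1 = 7
By day 3: 2^4 - 1 = 15
By day 4: 2^5 - 1 = 31
By day 5: 2^6 - 1 = 63
By day 6: 2^7 - 1 = 127
By day 7: 2^8 - 1 = 255
By day 7: 255 surreal numbers.

255


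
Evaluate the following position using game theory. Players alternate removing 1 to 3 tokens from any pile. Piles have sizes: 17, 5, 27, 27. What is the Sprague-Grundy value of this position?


Subtraction set: {1, 2, 3}
For this subtraction set, G(n) = n mod 4 (period = max + 1 = 4).
Pile 1 (size 17): G(17) = 17 mod 4 = 1
Pile 2 (size 5): G(5) = 5 mod 4 = 1
Pile 3 (size 27): G(27) = 27 mod 4 = 3
Pile 4 (size 27): G(27) = 27 mod 4 = 3
Total Grundy value = XOR of all: 1 XOR 1 XOR 3 XOR 3 = 0

0


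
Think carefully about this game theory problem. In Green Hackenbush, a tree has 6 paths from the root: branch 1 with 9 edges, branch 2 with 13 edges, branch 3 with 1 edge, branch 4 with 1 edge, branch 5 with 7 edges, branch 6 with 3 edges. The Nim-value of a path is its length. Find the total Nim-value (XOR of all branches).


The tree has 6 branches from the ground vertex.
In Green Hackenbush, the Nim-value of a simple path of length k is k.
Branch 1: length 9, Nim-value = 9
Branch 2: length 13, Nim-value = 13
Branch 3: length 1, Nim-value = 1
Branch 4: length 1, Nim-value = 1
Branch 5: length 7, Nim-value = 7
Branch 6: length 3, Nim-value = 3
Total Nim-value = XOR of all branch values:
0 XOR 9 = 9
9 XOR 13 = 4
4 XOR 1 = 5
5 XOR 1 = 4
4 XOR 7 = 3
3 XOR 3 = 0
Nim-value of the tree = 0

0


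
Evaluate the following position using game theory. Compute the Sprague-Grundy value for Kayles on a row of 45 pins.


Kayles: a move removes 1 or 2 adjacent pins from a contiguous row.
Removing pins from a row of k leaves two independent rows (a, b) with a + b = k - 1 (one pin) or a + b = k - 2 (two pins); an end removal gives a = 0.
By Sprague-Grundy, G(k) = mex{ G(a) XOR G(b) } over all these splits. G(0) = 0.
G(1): splits (0,0):0^0=0 -> mex({0}) = 1
G(2): splits (0,1):0^1=1 (0,0):0^0=0 -> mex({0, 1}) = 2
G(3): splits (0,2):0^2=2 (1,1):1^1=0 (0,1):0^1=1 -> mex({0, 1, 2}) = 3
G(4): splits (0,3):0^3=3 (1,2):1^2=3 (0,2):0^2=2 (1,1):1^1=0 -> mex({0, 2, 3}) = 1
G(5): splits (0,4):0^1=1 (1,3):1^3=2 (2,2):2^2=0 (0,3):0^3=3 (1,2):1^2=3 -> mex({0, 1, 2, 3}) = 4
G(6) = mex({0, 1, 2, 4}) = 3
G(7) = mex({0, 1, 3, 4, 5}) = 2
G(8) = mex({0, 2, 3, 5, 6}) = 1
G(9) = mex({0, 1, 2, 3, 6, 7}) = 4
G(10) = mex({0, 1, 3, 4, 5, 7}) = 2
G(11) = mex({0, 1, 2, 3, 4, 5}) = 6
G(12) = mex({0, 1, 2, 3, 5, 6, 7}) = 4
G(13) = mex({0, 2, 3, 4, 6, 7}) = 1
G(14) = mex({0, 1, 4, 5, 6, 7}) = 2
G(15) = mex({0, 1, 2, 3, 4, 5, 6}) = 7
G(16) = mex({0, 2, 3, 5, 6, 7}) = 1
G(17) = mex({0, 1, 2, 3, 5, 6, 7}) = 4
G(18) = mex({0, 1, 2, 4, 5, 6}) = 3
G(19) = mex({0, 1, 3, 4, 5, 7}) = 2
G(20) = mex({0, 2, 3, 4, 5, 6, 7}) = 1
G(21) = mex({0, 1, 2, 3, 5, 6, 7}) = 4
G(22) = mex({0, 1, 2, 3, 4, 5, 7}) = 6
G(23) = mex({0, 1, 2, 3, 4, 5, 6}) = 7
G(24) = mex({0, 1, 2, 3, 5, 6, 7}) = 4
G(25) = mex({0, 2, 3, 4, 6, 7}) = 1
G(26) = mex({0, 1, 3, 4, 5, 6, 7}) = 2
G(27) = mex({0, 1, 2, 3, 4, 5, 6, 7}) = 8
G(28) = mex({0, 1, 2, 3, 4, 6, 7, 8}) = 5
G(29) = mex({0, 1, 2, 3, 5, 6, 7, 8, 9}) = 4
G(30) = mex({0, 1, 2, 3, 4, 5, 6, 9, 10}) = 7
G(31) = mex({0, 1, 3, 4, 5, 7, 10, 11}) = 2
G(32) = mex({0, 2, 3, 4, 5, 6, 7, 9, 11}) = 1
G(33) = mex({0, 1, 2, 3, 4, 5, 6, 7, 9, 12}) = 8
G(34) = mex({0, 1, 2, 3, 4, 5, 7, 8, 11, 12}) = 6
G(35) = mex({0, 1, 2, 3, 4, 5, 6, 8, 9, 10, 11}) = 7
G(36) = mex({0, 1, 2, 3, 5, 6, 7, 9, 10}) = 4
G(37) = mex({0, 2, 3, 4, 6, 7, 9, 10, 11, 12}) = 1
G(38) = mex({0, 1, 3, 4, 5, 6, 7, 9, 10, 11, 12}) = 2
G(39) = mex({0, 1, 2, 4, 5, 6, 7, 9, 10, 12, 14}) = 3
G(40) = mex({0, 2, 3, 4, 6, 7, 11, 12, 14}) = 1
G(41) = mex({0, 1, 2, 3, 5, 6, 7, 9, 10, 11, 12}) = 4
G(42) = mex({0, 1, 2, 3, 4, 5, 6, 9, 10}) = 7
G(43) = mex({0, 1, 3, 4, 5, 7, 9, 10, 12, 15}) = 2
G(44) = mex({0, 2, 3, 4, 5, 6, 7, 9, 10, 12, 15}) = 1
G(45) = mex({0, 1, 2, 3, 4, 5, 6, 7, 9, 10, 12, 14}) = 8
Therefore G(45) = 8.

8


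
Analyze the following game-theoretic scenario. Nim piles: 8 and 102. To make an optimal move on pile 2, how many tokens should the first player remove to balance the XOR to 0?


Piles: 8 and 102
Current XOR: 8 XOR 102 = 110 (non-zero, so this is an N-position).
To make the XOR zero, we need to find a move that balances the piles.
For pile 2 (size 102): target = 102 XOR 110 = 8
We reduce pile 2 from 102 to 8.
Tokens removed: 102 - 8 = 94
Verification: 8 XOR 8 = 0

94


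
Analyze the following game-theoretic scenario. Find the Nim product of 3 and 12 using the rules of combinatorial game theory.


Nim multiplication is bilinear over XOR: (u XOR v) * w = (u*w) XOR (v*w).
So we split each operand into its bit components and XOR the pairwise Nim products.
3 = 1 + 2 (as XOR of powers of 2).
12 = 4 + 8 (as XOR of powers of 2).
Using the standard Nim-product table on single bits:
  2*2 = 3,   2*4 = 8,   2*8 = 12,
  4*4 = 6,   4*8 = 11,  8*8 = 13,
and  1*x = x (identity), k*l = l*k (commutative).
Pairwise Nim products:
  1 * 4 = 4
  1 * 8 = 8
  2 * 4 = 8
  2 * 8 = 12
XOR them: 4 XOR 8 XOR 8 XOR 12 = 8.
Result: 3 * 12 = 8 (in Nim).

8


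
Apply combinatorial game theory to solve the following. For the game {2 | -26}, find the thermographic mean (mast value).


Game = {2 | -26}, a switch {a | b} with numbers a > b.
Its thermograph has left wall a - t and right wall b + t, which meet at t = (a - b)/2, where both equal (a + b)/2. So the mast (mean value) is at (a + b)/2.
Mean = (2 + (-26))/2 = -24/2 = -12

-12


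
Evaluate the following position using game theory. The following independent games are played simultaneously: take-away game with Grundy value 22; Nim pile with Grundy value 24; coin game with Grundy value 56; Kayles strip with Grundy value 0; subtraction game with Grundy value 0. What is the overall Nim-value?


By the Sprague-Grundy theorem, the Grundy value of a sum of games is the XOR of individual Grundy values.
take-away game: Grundy value = 22. Running XOR: 0 XOR 22 = 22
Nim pile: Grundy value = 24. Running XOR: 22 XOR 24 = 14
coin game: Grundy value = 56. Running XOR: 14 XOR 56 = 54
Kayles strip: Grundy value = 0. Running XOR: 54 XOR 0 = 54
subtraction game: Grundy value = 0. Running XOR: 54 XOR 0 = 54
The combined Grundy value is 54.

54


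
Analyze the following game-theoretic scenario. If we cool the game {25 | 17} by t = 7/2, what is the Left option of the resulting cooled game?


Original game: {25 | 17} (a switch {a | b} with a > b).
Cooling by t (for t below the temperature (a - b)/2 = 4) taxes each move by t: {a | b} cooled by t is {a - t | b + t}.
Cooling amount: t = 7/2
Cooled Left option: 25 - 7/2 = 43/2
Cooled Right option: 17 + 7/2 = 41/2
Cooled game: {43/2 | 41/2}
Left option = 43/2

43/2


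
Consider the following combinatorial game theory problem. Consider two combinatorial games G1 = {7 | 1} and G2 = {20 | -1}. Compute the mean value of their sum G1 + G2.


G1 = {7 | 1}, G2 = {20 | -1}
Each is a switch {a | b} with numbers a > b; its mean value is (a + b)/2, and mean value is additive over game sums: m(G1 + G2) = m(G1) + m(G2).
Mean of G1 = (7 + (1))/2 = 8/2 = 4
Mean of G2 = (20 + (-1))/2 = 19/2 = 19/2
Mean of G1 + G2 = 4 + 19/2 = 27/2

27/2


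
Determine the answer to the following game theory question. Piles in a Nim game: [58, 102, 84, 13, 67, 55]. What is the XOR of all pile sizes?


We need the XOR (exclusive or) of all pile sizes.
After XOR-ing pile 1 (size 58): 0 XOR 58 = 58
After XOR-ing pile 2 (size 102): 58 XOR 102 = 92
After XOR-ing pile 3 (size 84): 92 XOR 84 = 8
After XOR-ing pile 4 (size 13): 8 XOR 13 = 5
After XOR-ing pile 5 (size 67): 5 XOR 67 = 70
After XOR-ing pile 6 (size 55): 70 XOR 55 = 113
The Nim-value of this position is 113.

113


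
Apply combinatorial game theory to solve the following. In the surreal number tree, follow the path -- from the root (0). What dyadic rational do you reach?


Sign expansion: --
Rule: track bounds (lo, hi), initially (-inf, +inf). On '+', the current value becomes lo and we move to the simplest number in (value, hi): value + 1 if hi = +inf, otherwise the midpoint (value + hi)/2. On '-', the current value becomes hi and we move to value - 1 if lo = -inf, otherwise the midpoint (lo + value)/2.
Start at 0.
Step 1: sign = -, move left. Bounds: (-inf, 0). Value = -1
Step 2: sign = -, move left. Bounds: (-inf, -1). Value = -2
The surreal number with sign expansion -- is -2.

-2


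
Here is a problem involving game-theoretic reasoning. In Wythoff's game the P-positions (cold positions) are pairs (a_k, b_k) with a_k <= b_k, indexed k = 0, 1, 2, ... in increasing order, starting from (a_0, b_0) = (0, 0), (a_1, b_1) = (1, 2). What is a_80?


By Wythoff's theorem, a_k = floor(k * phi) and b_k = floor(k * phi^2) = a_k + k, where phi = (1 + sqrt(5))/2 is the golden ratio.
phi = (1 + sqrt(5))/2 = 1.618034
k = 80
k * phi = 80 * 1.618034 = 129.442719
a_80 = floor(k * phi) = 129

129


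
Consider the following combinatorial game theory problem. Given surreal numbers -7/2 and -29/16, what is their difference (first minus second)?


x = -7/2, y = -29/16
Converting to common denominator: 16
x = -56/16, y = -29/16
x - y = -7/2 - -29/16 = -27/16

-27/16


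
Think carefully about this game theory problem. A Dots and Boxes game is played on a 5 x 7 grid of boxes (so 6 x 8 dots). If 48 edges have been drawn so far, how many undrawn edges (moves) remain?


Grid: 5 x 7 boxes, i.e. 6 rows and 8 columns of dots.
Horizontal edges: (rows + 1) * cols = 6 * 7 = 42
Vertical edges: rows * (cols + 1) = 5 * 8 = 40
Total edges: 42 + 40 = 82
Edges drawn: 48
Remaining: 82 - 48 = 34

34


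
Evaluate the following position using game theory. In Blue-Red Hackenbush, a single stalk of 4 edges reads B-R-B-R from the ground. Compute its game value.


Edges (from ground): B-R-B-R
By Berlekamp's sign-expansion rule, a Blue-Red Hackenbush stalk has the value of the surreal number whose sign sequence is the edge sequence with B -> + and R -> -.
Sign sequence: +-+-
Trace the sign expansion in the surreal number tree, starting from 0:
Edge 1: B (sign +) -> bounds (0, +inf), value = 1
Edge 2: R (sign -) -> bounds (0, 1), value = 1/2
Edge 3: B (sign +) -> bounds (1/2, 1), value = 3/4
Edge 4: R (sign -) -> bounds (1/2, 3/4), value = 5/8
Game value = 5/8

5/8


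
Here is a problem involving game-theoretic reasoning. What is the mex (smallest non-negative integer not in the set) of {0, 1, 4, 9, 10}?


Set = {0, 1, 4, 9, 10}
0 is in the set.
1 is in the set.
2 is NOT in the set. This is the mex.
mex = 2

2


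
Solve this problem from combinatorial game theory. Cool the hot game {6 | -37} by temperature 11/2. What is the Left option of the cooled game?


Original game: {6 | -37} (a switch {a | b} with a > b).
Cooling by t (for t below the temperature (a - b)/2 = 43/2) taxes each move by t: {a | b} cooled by t is {a - t | b + t}.
Cooling amount: t = 11/2
Cooled Left option: 6 - 11/2 = 1/2
Cooled Right option: -37 + 11/2 = -63/2
Cooled game: {1/2 | -63/2}
Left option = 1/2

1/2


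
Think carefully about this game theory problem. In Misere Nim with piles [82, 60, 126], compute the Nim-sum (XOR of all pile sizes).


We need the XOR (exclusive or) of all pile sizes.
After XOR-ing pile 1 (size 82): 0 XOR 82 = 82
After XOR-ing pile 2 (size 60): 82 XOR 60 = 110
After XOR-ing pile 3 (size 126): 110 XOR 126 = 16
The Nim-value of this position is 16.

16


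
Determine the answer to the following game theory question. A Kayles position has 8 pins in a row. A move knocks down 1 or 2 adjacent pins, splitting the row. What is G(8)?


Kayles: a move removes 1 or 2 adjacent pins from a contiguous row.
Removing pins from a row of k leaves two independent rows (a, b) with a + b = k - 1 (one pin) or a + b = k - 2 (two pins); an end removal gives a = 0.
By Sprague-Grundy, G(k) = mex{ G(a) XOR G(b) } over all these splits. G(0) = 0.
G(1): splits (0,0):0^0=0 -> mex({0}) = 1
G(2): splits (0,1):0^1=1 (0,0):0^0=0 -> mex({0, 1}) = 2
G(3): splits (0,2):0^2=2 (1,1):1^1=0 (0,1):0^1=1 -> mex({0, 1, 2}) = 3
G(4): splits (0,3):0^3=3 (1,2):1^2=3 (0,2):0^2=2 (1,1):1^1=0 -> mex({0, 2, 3}) = 1
G(5): splits (0,4):0^1=1 (1,3):1^3=2 (2,2):2^2=0 (0,3):0^3=3 (1,2):1^2=3 -> mex({0, 1, 2, 3}) = 4
G(6) = mex({0, 1, 2, 4}) = 3
G(7) = mex({0, 1, 3, 4, 5}) = 2
G(8) = mex({0, 2, 3, 5, 6}) = 1
Therefore G(8) = 1.

1


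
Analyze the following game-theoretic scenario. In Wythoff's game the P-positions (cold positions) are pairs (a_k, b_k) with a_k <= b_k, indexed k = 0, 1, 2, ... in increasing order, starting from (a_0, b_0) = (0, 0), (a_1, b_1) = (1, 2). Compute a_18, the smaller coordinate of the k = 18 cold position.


By Wythoff's theorem, a_k = floor(k * phi) and b_k = floor(k * phi^2) = a_k + k, where phi = (1 + sqrt(5))/2 is the golden ratio.
phi = (1 + sqrt(5))/2 = 1.618034
k = 18
k * phi = 18 * 1.618034 = 29.124612
a_18 = floor(k * phi) = 29

29


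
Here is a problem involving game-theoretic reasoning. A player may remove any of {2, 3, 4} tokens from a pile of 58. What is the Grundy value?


The subtraction set is S = {2, 3, 4}.
G(k) = mex{ G(k - s) : s in S, s <= k }. We compute iteratively: G(0) = 0.
G(1) = mex({}) = 0
G(2) = mex({0}) = 1
G(3) = mex({0}) = 1
G(4) = mex({0, 1}) = 2
G(5) = mex({0, 1}) = 2
G(6) = mex({1, 2}) = 0
G(7) = mex({1, 2}) = 0
G(8) = mex({0, 2}) = 1
G(9) = mex({0, 2}) = 1
Observe that G(6)..G(9) = 0, 0, 1, 1 repeats G(0)..G(3) = 0, 0, 1, 1.
For k >= max(S) = 4, G(k) is determined by the previous 4 values G(k-4)..G(k-1); a window of 4 consecutive values has recurred shifted by 6, so by induction G(k + 6) = G(k) for all k >= 0: the sequence is periodic from the start with period 6.
One period: G(0..5) = 0, 0, 1, 1, 2, 2.
58 mod 6 = 4, so G(58) = G(4) = 2.

2


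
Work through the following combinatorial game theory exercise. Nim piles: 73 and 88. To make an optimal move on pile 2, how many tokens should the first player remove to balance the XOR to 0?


Piles: 73 and 88
Current XOR: 73 XOR 88 = 17 (non-zero, so this is an N-position).
To make the XOR zero, we need to find a move that balances the piles.
For pile 2 (size 88): target = 88 XOR 17 = 73
We reduce pile 2 from 88 to 73.
Tokens removed: 88 - 73 = 15
Verification: 73 XOR 73 = 0

15


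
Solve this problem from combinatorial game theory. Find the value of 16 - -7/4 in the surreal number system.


x = 16, y = -7/4
Converting to common denominator: 4
x = 64/4, y = -7/4
x - y = 16 - -7/4 = 71/4

71/4


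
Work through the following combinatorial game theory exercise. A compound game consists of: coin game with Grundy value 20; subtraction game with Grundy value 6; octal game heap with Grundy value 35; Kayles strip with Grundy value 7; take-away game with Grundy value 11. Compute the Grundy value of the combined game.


By the Sprague-Grundy theorem, the Grundy value of a sum of games is the XOR of individual Grundy values.
coin game: Grundy value = 20. Running XOR: 0 XOR 20 = 20
subtraction game: Grundy value = 6. Running XOR: 20 XOR 6 = 18
octal game heap: Grundy value = 35. Running XOR: 18 XOR 35 = 49
Kayles strip: Grundy value = 7. Running XOR: 49 XOR 7 = 54
take-away game: Grundy value = 11. Running XOR: 54 XOR 11 = 61
The combined Grundy value is 61.

61


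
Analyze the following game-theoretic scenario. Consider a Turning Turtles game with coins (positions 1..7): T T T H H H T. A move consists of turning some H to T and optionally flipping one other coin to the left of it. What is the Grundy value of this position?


Coins: T T T H H H T
Key fact: a single head at position k behaves exactly like a Nim heap of size k (turning it to T and optionally flipping a coin at j < k corresponds to moving the heap from k to j, or to 0), and heads combine as a disjunctive sum (two heads at the same place would cancel, matching j XOR j = 0). So the Nim-value is the XOR of the 1-indexed positions of the heads.
Face-up positions (1-indexed): [4, 5, 6]
XOR 0 with 4: 0 XOR 4 = 4
XOR 4 with 5: 4 XOR 5 = 1
XOR 1 with 6: 1 XOR 6 = 7
Nim-value = 7

7


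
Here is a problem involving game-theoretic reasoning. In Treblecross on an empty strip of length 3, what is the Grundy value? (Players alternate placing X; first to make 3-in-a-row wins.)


Treblecross: place X on empty cells; 3-in-a-row wins.
Playing within two cells of an existing X lets the opponent win at once, so sensible play treats the cells i-2..i+2 around each X as dead. The player left with no safe cell loses, so this is a normal-play take-away game on strips of safe cells.
Placing X at cell i (0-indexed) of a strip of k safe cells leaves independent strips of sizes max(0, i-2) and max(0, k-i-3). Hence G(k) = mex{ G(max(0,i-2)) XOR G(max(0,k-i-3)) : 0 <= i < k }, with G(0) = 0.
G(1): splits (0,0):0^0=0 -> mex({0}) = 1
G(2): splits (0,0):0^0=0 -> mex({0}) = 1
G(3): splits (0,0):0^0=0 -> mex({0}) = 1
Therefore G(3) = 1.

1


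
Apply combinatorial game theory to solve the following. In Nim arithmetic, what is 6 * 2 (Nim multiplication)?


Nim multiplication is bilinear over XOR: (u XOR v) * w = (u*w) XOR (v*w).
So we split each operand into its bit components and XOR the pairwise Nim products.
6 = 2 + 4 (as XOR of powers of 2).
2 = 2 (as XOR of powers of 2).
Using the standard Nim-product table on single bits:
  2*2 = 3,   2*4 = 8,   2*8 = 12,
  4*4 = 6,   4*8 = 11,  8*8 = 13,
and  1*x = x (identity), k*l = l*k (commutative).
Pairwise Nim products:
  2 * 2 = 3
  4 * 2 = 8
XOR them: 3 XOR 8 = 11.
Result: 6 * 2 = 11 (in Nim).

11


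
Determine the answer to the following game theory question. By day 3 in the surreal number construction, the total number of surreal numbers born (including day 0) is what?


Day 0: {|} = 0 is born. Count = 1.
Day n: the number of surreal numbers born by day n is 2^(n+1) - 1.
By day 0: 2^1 - 1 = 1
By day 1: 2^2 - 1 = 3
By day 2: 2^3 - 1 = 7
By day 3: 2^4 - 1 = 15
By day 3: 15 surreal numbers.

15


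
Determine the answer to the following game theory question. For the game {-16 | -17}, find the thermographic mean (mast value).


Game = {-16 | -17}, a switch {a | b} with numbers a > b.
Its thermograph has left wall a - t and right wall b + t, which meet at t = (a - b)/2, where both equal (a + b)/2. So the mast (mean value) is at (a + b)/2.
Mean = (-16 + (-17))/2 = -33/2 = -33/2

-33/2


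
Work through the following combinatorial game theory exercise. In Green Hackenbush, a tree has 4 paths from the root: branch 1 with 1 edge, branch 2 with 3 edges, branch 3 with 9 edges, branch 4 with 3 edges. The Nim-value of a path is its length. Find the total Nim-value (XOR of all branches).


The tree has 4 branches from the ground vertex.
In Green Hackenbush, the Nim-value of a simple path of length k is k.
Branch 1: length 1, Nim-value = 1
Branch 2: length 3, Nim-value = 3
Branch 3: length 9, Nim-value = 9
Branch 4: length 3, Nim-value = 3
Total Nim-value = XOR of all branch values:
0 XOR 1 = 1
1 XOR 3 = 2
2 XOR 9 = 11
11 XOR 3 = 8
Nim-value of the tree = 8

8


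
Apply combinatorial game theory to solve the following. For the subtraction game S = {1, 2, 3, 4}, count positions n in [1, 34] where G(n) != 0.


Subtraction set S = {1, 2, 3, 4}, so G(n) = n mod 5.
G(n) = 0 when n is a multiple of 5.
Multiples of 5 in [1, 34]: 6
N-positions (nonzero Grundy) = 34 - 6 = 28

28


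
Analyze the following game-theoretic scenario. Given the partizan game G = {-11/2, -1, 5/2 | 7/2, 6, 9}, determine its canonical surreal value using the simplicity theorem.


Left options: {-11/2, -1, 5/2}, max = 5/2
Right options: {7/2, 6, 9}, min = 7/2
All options are numbers and max(Left) < min(Right), so by the simplicity theorem the value is the simplest (earliest-born) number strictly between 5/2 and 7/2.
The only integer strictly between 5/2 and 7/2 is 3.
No non-integer in the interval can be simpler: if x is a non-integer in the interval, then floor(x) or ceil(x) also lies in the interval (the interval contains an integer), and both are proper prefixes of x's sign expansion, i.e. born earlier. So the game value is 3.
Game value = 3

3


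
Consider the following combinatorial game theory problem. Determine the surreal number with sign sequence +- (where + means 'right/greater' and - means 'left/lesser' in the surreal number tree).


Sign expansion: +-
Rule: track bounds (lo, hi), initially (-inf, +inf). On '+', the current value becomes lo and we move to the simplest number in (value, hi): value + 1 if hi = +inf, otherwise the midpoint (value + hi)/2. On '-', the current value becomes hi and we move to value - 1 if lo = -inf, otherwise the midpoint (lo + value)/2.
Start at 0.
Step 1: sign = +, move right. Bounds: (0, +inf). Value = 1
Step 2: sign = -, move left. Bounds: (0, 1). Value = 1/2
The surreal number with sign expansion +- is 1/2.

1/2


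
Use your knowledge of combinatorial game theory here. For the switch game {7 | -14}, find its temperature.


The game is {7 | -14}, a switch {a | b} with numbers a > b.
Cooling {a | b} by t gives {a - t | b + t}, which stops being hot when a - t = b + t, i.e. at t = (a - b)/2. So the temperature of a switch is (a - b)/2.
Temperature = (Left option - Right option) / 2
= (7 - (-14)) / 2
= 21 / 2
= 21/2

21/2


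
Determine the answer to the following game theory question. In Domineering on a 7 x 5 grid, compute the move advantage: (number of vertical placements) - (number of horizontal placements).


Board is 7 x 5 (rows x cols).
Left (vertical) placements: (rows-1) * cols = 6 * 5 = 30
Right (horizontal) placements: rows * (cols-1) = 7 * 4 = 28
Advantage = Left - Right = 30 - 28 = 2

2


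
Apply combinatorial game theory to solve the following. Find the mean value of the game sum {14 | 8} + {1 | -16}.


G1 = {14 | 8}, G2 = {1 | -16}
Each is a switch {a | b} with numbers a > b; its mean value is (a + b)/2, and mean value is additive over game sums: m(G1 + G2) = m(G1) + m(G2).
Mean of G1 = (14 + (8))/2 = 22/2 = 11
Mean of G2 = (1 + (-16))/2 = -15/2 = -15/2
Mean of G1 + G2 = 11 + -15/2 = 7/2

7/2


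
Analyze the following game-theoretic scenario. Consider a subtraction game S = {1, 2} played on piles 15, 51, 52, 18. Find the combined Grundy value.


Subtraction set: {1, 2}
For this subtraction set, G(n) = n mod 3 (period = max + 1 = 3).
Pile 1 (size 15): G(15) = 15 mod 3 = 0
Pile 2 (size 51): G(51) = 51 mod 3 = 0
Pile 3 (size 52): G(52) = 52 mod 3 = 1
Pile 4 (size 18): G(18) = 18 mod 3 = 0
Total Grundy value = XOR of all: 0 XOR 0 XOR 1 XOR 0 = 1

1


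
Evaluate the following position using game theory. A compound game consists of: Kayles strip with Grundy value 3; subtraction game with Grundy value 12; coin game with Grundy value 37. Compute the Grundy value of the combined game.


By the Sprague-Grundy theorem, the Grundy value of a sum of games is the XOR of individual Grundy values.
Kayles strip: Grundy value = 3. Running XOR: 0 XOR 3 = 3
subtraction game: Grundy value = 12. Running XOR: 3 XOR 12 = 15
coin game: Grundy value = 37. Running XOR: 15 XOR 37 = 42
The combined Grundy value is 42.

42


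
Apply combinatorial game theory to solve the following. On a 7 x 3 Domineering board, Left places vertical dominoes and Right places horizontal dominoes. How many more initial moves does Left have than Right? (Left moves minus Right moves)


Board is 7 x 3 (rows x cols).
Left (vertical) placements: (rows-1) * cols = 6 * 3 = 18
Right (horizontal) placements: rows * (cols-1) = 7 * 2 = 14
Advantage = Left - Right = 18 - 14 = 4

4


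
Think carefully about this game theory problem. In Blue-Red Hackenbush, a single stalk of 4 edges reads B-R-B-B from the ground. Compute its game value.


Edges (from ground): B-R-B-B
By Berlekamp's sign-expansion rule, a Blue-Red Hackenbush stalk has the value of the surreal number whose sign sequence is the edge sequence with B -> + and R -> -.
Sign sequence: +-++
Trace the sign expansion in the surreal number tree, starting from 0:
Edge 1: B (sign +) -> bounds (0, +inf), value = 1
Edge 2: R (sign -) -> bounds (0, 1), value = 1/2
Edge 3: B (sign +) -> bounds (1/2, 1), value = 3/4
Edge 4: B (sign +) -> bounds (3/4, 1), value = 7/8
Game value = 7/8

7/8


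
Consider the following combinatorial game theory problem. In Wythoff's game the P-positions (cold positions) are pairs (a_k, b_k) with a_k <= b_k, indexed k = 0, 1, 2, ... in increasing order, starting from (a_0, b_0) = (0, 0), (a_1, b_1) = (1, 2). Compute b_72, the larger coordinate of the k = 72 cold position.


By Wythoff's theorem, a_k = floor(k * phi) and b_k = floor(k * phi^2) = a_k + k, where phi = (1 + sqrt(5))/2 is the golden ratio.
phi = (1 + sqrt(5))/2 = 1.618034
phi^2 = phi + 1 = 2.618034
k = 72
k * phi^2 = 72 * 2.618034 = 188.498447
b_72 = floor(k * phi^2) = 188 (check: a_72 + k = 116 + 72 = 188)

188


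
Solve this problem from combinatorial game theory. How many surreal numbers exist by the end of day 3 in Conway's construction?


Day 0: {|} = 0 is born. Count = 1.
Day n: the number of surreal numbers born by day n is 2^(n+1) - 1.
By day 0: 2^1 - 1 = 1
By day 1: 2^2 - 1 = 3
By day 2: 2^3 - 1 = 7
By day 3: 2^4 - 1 = 15
By day 3: 15 surreal numbers.

15


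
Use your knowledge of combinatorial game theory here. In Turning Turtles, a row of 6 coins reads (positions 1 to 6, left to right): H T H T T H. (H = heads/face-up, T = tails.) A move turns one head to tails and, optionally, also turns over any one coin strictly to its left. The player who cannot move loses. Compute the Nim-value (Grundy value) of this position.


Coins: H T H T T H
Key fact: a single head at position k behaves exactly like a Nim heap of size k (turning it to T and optionally flipping a coin at j < k corresponds to moving the heap from k to j, or to 0), and heads combine as a disjunctive sum (two heads at the same place would cancel, matching j XOR j = 0). So the Nim-value is the XOR of the 1-indexed positions of the heads.
Face-up positions (1-indexed): [1, 3, 6]
XOR 0 with 1: 0 XOR 1 = 1
XOR 1 with 3: 1 XOR 3 = 2
XOR 2 with 6: 2 XOR 6 = 4
Nim-value = 4

4


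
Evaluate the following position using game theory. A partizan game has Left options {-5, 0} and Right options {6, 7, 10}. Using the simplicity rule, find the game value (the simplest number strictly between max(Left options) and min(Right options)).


Left options: {-5, 0}, max = 0
Right options: {6, 7, 10}, min = 6
All options are numbers and max(Left) < min(Right), so by the simplicity theorem the value is the simplest (earliest-born) number strictly between 0 and 6.
Integers 1 through 5 all lie strictly between 0 and 6.
Among integers, the simplest (lowest birthday = smallest |n|; 0 is born on day 0, +-n on day n) is 1.
No non-integer in the interval can be simpler: if x is a non-integer in the interval, then floor(x) or ceil(x) also lies in the interval (the interval contains an integer), and both are proper prefixes of x's sign expansion, i.e. born earlier. So the game value is 1.
Game value = 1

1


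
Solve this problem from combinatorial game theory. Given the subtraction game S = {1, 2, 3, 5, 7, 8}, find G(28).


The subtraction set is S = {1, 2, 3, 5, 7, 8}.
G(k) = mex{ G(k - s) : s in S, s <= k }. We compute iteratively: G(0) = 0.
G(1) = mex({0}) = 1
G(2) = mex({0, 1}) = 2
G(3) = mex({0, 1, 2}) = 3
G(4) = mex({1, 2, 3}) = 0
G(5) = mex({0, 2, 3}) = 1
G(6) = mex({0, 1, 3}) = 2
G(7) = mex({0, 1, 2}) = 3
G(8) = mex({0, 1, 2, 3}) = 4
G(9) = mex({0, 1, 2, 3, 4}) = 5
G(10) = mex({1, 2, 3, 4, 5}) = 0
G(11) = mex({0, 2, 3, 4, 5}) = 1
G(12) = mex({0, 1, 3, 5}) = 2
G(13) = mex({0, 1, 2, 4}) = 3
G(14) = mex({1, 2, 3, 5}) = 0
G(15) = mex({0, 2, 3, 4}) = 1
G(16) = mex({0, 1, 3, 4, 5}) = 2
G(17) = mex({0, 1, 2, 5}) = 3
Observe that G(10)..G(17) = 0, 1, 2, 3, 0, 1, 2, 3 repeats G(0)..G(7) = 0, 1, 2, 3, 0, 1, 2, 3.
For k >= max(S) = 8, G(k) is determined by the previous 8 values G(k-8)..G(k-1); a window of 8 consecutive values has recurred shifted by 10, so by induction G(k + 10) = G(k) for all k >= 0: the sequence is periodic from the start with period 10.
One period: G(0..9) = 0, 1, 2, 3, 0, 1, 2, 3, 4, 5.
28 mod 10 = 8, so G(28) = G(8) = 4.

4


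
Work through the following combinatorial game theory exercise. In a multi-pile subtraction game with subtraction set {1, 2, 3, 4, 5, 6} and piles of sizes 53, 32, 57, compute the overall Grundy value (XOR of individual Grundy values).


Subtraction set: {1, 2, 3, 4, 5, 6}
For this subtraction set, G(n) = n mod 7 (period = max + 1 = 7).
Pile 1 (size 53): G(53) = 53 mod 7 = 4
Pile 2 (size 32): G(32) = 32 mod 7 = 4
Pile 3 (size 57): G(57) = 57 mod 7 = 1
Total Grundy value = XOR of all: 4 XOR 4 XOR 1 = 1

1


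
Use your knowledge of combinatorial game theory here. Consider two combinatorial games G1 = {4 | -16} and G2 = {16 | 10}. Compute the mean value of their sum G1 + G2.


G1 = {4 | -16}, G2 = {16 | 10}
Each is a switch {a | b} with numbers a > b; its mean value is (a + b)/2, and mean value is additive over game sums: m(G1 + G2) = m(G1) + m(G2).
Mean of G1 = (4 + (-16))/2 = -12/2 = -6
Mean of G2 = (16 + (10))/2 = 26/2 = 13
Mean of G1 + G2 = -6 + 13 = 7

7


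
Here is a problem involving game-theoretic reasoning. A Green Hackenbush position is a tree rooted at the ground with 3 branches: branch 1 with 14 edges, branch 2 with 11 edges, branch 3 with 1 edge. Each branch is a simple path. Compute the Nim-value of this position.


The tree has 3 branches from the ground vertex.
In Green Hackenbush, the Nim-value of a simple path of length k is k.
Branch 1: length 14, Nim-value = 14
Branch 2: length 11, Nim-value = 11
Branch 3: length 1, Nim-value = 1
Total Nim-value = XOR of all branch values:
0 XOR 14 = 14
14 XOR 11 = 5
5 XOR 1 = 4
Nim-value of the tree = 4

4


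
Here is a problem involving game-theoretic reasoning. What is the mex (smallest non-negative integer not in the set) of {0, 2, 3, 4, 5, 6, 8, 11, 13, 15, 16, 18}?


Set = {0, 2, 3, 4, 5, 6, 8, 11, 13, 15, 16, 18}
0 is in the set.
1 is NOT in the set. This is the mex.
mex = 1

1


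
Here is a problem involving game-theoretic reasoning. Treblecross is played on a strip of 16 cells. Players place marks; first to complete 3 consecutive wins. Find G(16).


Treblecross: place X on empty cells; 3-in-a-row wins.
Playing within two cells of an existing X lets the opponent win at once, so sensible play treats the cells i-2..i+2 around each X as dead. The player left with no safe cell loses, so this is a normal-play take-away game on strips of safe cells.
Placing X at cell i (0-indexed) of a strip of k safe cells leaves independent strips of sizes max(0, i-2) and max(0, k-i-3). Hence G(k) = mex{ G(max(0,i-2)) XOR G(max(0,k-i-3)) : 0 <= i < k }, with G(0) = 0.
G(1): splits (0,0):0^0=0 -> mex({0}) = 1
G(2): splits (0,0):0^0=0 -> mex({0}) = 1
G(3): splits (0,0):0^0=0 -> mex({0}) = 1
G(4): splits (0,1):0^1=1 (0,0):0^0=0 -> mex({0, 1}) = 2
G(5): splits (0,2):0^1=1 (0,1):0^1=1 (0,0):0^0=0 -> mex({0, 1}) = 2
G(6) = mex({1}) = 0
G(7) = mex({0, 1, 2}) = 3
G(8) = mex({0, 1, 2}) = 3
G(9) = mex({0, 2}) = 1
G(10) = mex({0, 2, 3}) = 1
G(11) = mex({0, 3}) = 1
G(12) = mex({1, 3}) = 0
G(13) = mex({0, 1, 2, 3}) = 4
G(14) = mex({0, 1, 2}) = 3
G(15) = mex({0, 1, 2}) = 3
G(16) = mex({0, 1, 2, 4}) = 3
Therefore G(16) = 3.

3


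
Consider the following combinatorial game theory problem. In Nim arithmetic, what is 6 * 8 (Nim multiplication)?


Nim multiplication is bilinear over XOR: (u XOR v) * w = (u*w) XOR (v*w).
So we split each operand into its bit components and XOR the pairwise Nim products.
6 = 2 + 4 (as XOR of powers of 2).
8 = 8 (as XOR of powers of 2).
Using the standard Nim-product table on single bits:
  2*2 = 3,   2*4 = 8,   2*8 = 12,
  4*4 = 6,   4*8 = 11,  8*8 = 13,
and  1*x = x (identity), k*l = l*k (commutative).
Pairwise Nim products:
  2 * 8 = 12
  4 * 8 = 11
XOR them: 12 XOR 11 = 7.
Result: 6 * 8 = 7 (in Nim).

7


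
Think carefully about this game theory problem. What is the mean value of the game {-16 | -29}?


Game = {-16 | -29}, a switch {a | b} with numbers a > b.
Its thermograph has left wall a - t and right wall b + t, which meet at t = (a - b)/2, where both equal (a + b)/2. So the mast (mean value) is at (a + b)/2.
Mean = (-16 + (-29))/2 = -45/2 = -45/2

-45/2
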